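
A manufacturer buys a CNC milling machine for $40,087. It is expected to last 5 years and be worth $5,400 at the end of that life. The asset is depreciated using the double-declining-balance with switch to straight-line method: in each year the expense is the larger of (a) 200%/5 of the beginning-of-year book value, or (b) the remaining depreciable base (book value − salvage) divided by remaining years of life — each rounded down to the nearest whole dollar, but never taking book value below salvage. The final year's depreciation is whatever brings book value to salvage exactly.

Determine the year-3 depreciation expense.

Depreciable base = $40,087 − $5,400 = $34,687.
Year 1: DB = ⌊$40,087 × 200%/5⌋ = $16,034; SL = ⌊$34,687/5⌋ = $6,937 → take DB $16,034. Book value $24,053.
Year 2: DB = ⌊$24,053 × 200%/5⌋ = $9,621; SL = ⌊$18,653/4⌋ = $4,663 → take DB $9,621. Book value $14,432.
Year 3: DB = ⌊$14,432 × 200%/5⌋ = $5,772; SL = ⌊$9,032/3⌋ = $3,010 → take DB $5,772. Book value $8,660.

$5,772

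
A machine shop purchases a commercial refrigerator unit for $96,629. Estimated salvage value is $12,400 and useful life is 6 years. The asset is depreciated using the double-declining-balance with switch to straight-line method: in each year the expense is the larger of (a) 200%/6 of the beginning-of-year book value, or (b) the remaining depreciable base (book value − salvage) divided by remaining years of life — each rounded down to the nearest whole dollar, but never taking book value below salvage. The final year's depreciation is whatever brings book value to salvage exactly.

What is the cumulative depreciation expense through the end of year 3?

$67,997

Depreciable base = $96,629 − $12,400 = $84,229.
Year 1: DB = ⌊$96,629 × 200%/6⌋ = $32,209; SL = ⌊$84,229/6⌋ = $14,038 → take DB $32,209. Book value $64,420.
Year 2: DB = ⌊$64,420 × 200%/6⌋ = $21,473; SL = ⌊$52,020/5⌋ = $10,404 → take DB $21,473. Book value $42,947.
Year 3: DB = ⌊$42,947 × 200%/6⌋ = $14,315; SL = ⌊$30,547/4⌋ = $7,636 → take DB $14,315. Book value $28,632.
Accumulated through year 3 = $96,629 − $28,632 = $67,997.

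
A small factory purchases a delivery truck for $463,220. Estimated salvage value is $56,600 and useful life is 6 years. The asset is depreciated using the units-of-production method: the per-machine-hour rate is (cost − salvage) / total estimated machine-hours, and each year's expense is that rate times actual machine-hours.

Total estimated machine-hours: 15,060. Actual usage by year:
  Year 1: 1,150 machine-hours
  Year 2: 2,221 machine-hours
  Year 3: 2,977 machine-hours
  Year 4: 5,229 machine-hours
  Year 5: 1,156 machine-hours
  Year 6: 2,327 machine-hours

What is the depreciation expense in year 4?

$141,183

Depreciable base = $463,220 − $56,600 = $406,620.
Rate = $406,620 / 15,060 machine-hours = $27 per machine-hour.
Year 1: 1,150 × $27 = $31,050. Book value $432,170.
Year 2: 2,221 × $27 = $59,967. Book value $372,203.
Year 3: 2,977 × $27 = $80,379. Book value $291,824.
Year 4: 5,229 × $27 = $141,183. Book value $150,641.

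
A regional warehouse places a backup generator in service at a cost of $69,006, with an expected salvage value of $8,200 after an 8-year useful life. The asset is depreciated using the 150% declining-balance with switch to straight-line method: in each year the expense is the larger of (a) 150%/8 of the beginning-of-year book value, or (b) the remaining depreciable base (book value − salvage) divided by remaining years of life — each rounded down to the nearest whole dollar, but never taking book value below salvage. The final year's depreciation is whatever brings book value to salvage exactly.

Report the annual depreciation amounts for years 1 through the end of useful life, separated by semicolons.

$12,938; $10,512; $8,541; $6,940; $5,639; $5,412; $5,412; $5,412

Depreciable base = $69,006 − $8,200 = $60,806.
Year 1: DB = ⌊$69,006 × 150%/8⌋ = $12,938; SL = ⌊$60,806/8⌋ = $7,600 → take DB $12,938. Book value $56,068.
Year 2: DB = ⌊$56,068 × 150%/8⌋ = $10,512; SL = ⌊$47,868/7⌋ = $6,838 → take DB $10,512. Book value $45,556.
Year 3: DB = ⌊$45,556 × 150%/8⌋ = $8,541; SL = ⌊$37,356/6⌋ = $6,226 → take DB $8,541. Book value $37,015.
Year 4: DB = ⌊$37,015 × 150%/8⌋ = $6,940; SL = ⌊$28,815/5⌋ = $5,763 → take DB $6,940. Book value $30,075.
Year 5: DB = ⌊$30,075 × 150%/8⌋ = $5,639; SL = ⌊$21,875/4⌋ = $5,468 → take DB $5,639. Book value $24,436.
Year 6: DB = ⌊$24,436 × 150%/8⌋ = $4,581; SL = ⌊$16,236/3⌋ = $5,412 → take SL $5,412. Book value $19,024.
Year 7: DB = ⌊$19,024 × 150%/8⌋ = $3,567; SL = ⌊$10,824/2⌋ = $5,412 → take SL $5,412. Book value $13,612.
Year 8 (final): $13,612 − $8,200 = $5,412. Book value $8,200.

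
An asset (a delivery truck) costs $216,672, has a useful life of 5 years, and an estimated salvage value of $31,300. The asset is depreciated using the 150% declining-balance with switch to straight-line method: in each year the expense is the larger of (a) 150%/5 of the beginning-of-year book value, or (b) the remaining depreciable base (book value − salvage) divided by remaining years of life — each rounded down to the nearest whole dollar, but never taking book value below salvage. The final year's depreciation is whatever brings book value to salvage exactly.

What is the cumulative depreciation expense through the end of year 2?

Depreciable base = $216,672 − $31,300 = $185,372.
Year 1: DB = ⌊$216,672 × 150%/5⌋ = $65,001; SL = ⌊$185,372/5⌋ = $37,074 → take DB $65,001. Book value $151,671.
Year 2: DB = ⌊$151,671 × 150%/5⌋ = $45,501; SL = ⌊$120,371/4⌋ = $30,092 → take DB $45,501. Book value $106,170.
Accumulated through year 2 = $216,672 − $106,170 = $110,502.

$110,502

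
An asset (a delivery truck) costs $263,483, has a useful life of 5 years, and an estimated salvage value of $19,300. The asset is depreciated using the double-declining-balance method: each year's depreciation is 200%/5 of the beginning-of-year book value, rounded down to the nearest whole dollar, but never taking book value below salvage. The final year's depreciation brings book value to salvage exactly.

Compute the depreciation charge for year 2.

$63,236

Depreciable base = $263,483 − $19,300 = $244,183.
Year 1: ⌊$263,483 × 200%/5⌋ = $105,393. Book value $158,090.
Year 2: ⌊$158,090 × 200%/5⌋ = $63,236. Book value $94,854.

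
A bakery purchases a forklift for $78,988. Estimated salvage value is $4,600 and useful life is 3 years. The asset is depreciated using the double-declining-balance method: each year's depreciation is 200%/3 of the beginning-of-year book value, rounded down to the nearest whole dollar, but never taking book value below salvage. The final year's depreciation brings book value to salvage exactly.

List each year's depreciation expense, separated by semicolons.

$52,658; $17,553; $4,177

Depreciable base = $78,988 − $4,600 = $74,388.
Year 1: ⌊$78,988 × 200%/3⌋ = $52,658. Book value $26,330.
Year 2: ⌊$26,330 × 200%/3⌋ = $17,553. Book value $8,777.
Year 3 (final): $8,777 − $4,600 = $4,177. Book value $4,600.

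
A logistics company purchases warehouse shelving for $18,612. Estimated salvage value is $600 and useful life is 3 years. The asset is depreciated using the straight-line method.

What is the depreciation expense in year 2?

Depreciable base = $18,612 − $600 = $18,012.
Annual expense = $18,012 / 3 = $6,004.

$6,004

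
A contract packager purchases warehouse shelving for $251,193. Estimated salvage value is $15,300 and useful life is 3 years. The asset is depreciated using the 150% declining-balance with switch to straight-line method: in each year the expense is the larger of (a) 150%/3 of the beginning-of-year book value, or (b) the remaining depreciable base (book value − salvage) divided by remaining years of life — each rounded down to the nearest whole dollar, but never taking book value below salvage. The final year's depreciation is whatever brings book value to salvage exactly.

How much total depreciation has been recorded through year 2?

$188,394

Depreciable base = $251,193 − $15,300 = $235,893.
Year 1: DB = ⌊$251,193 × 150%/3⌋ = $125,596; SL = ⌊$235,893/3⌋ = $78,631 → take DB $125,596. Book value $125,597.
Year 2: DB = ⌊$125,597 × 150%/3⌋ = $62,798; SL = ⌊$110,297/2⌋ = $55,148 → take DB $62,798. Book value $62,799.
Accumulated through year 2 = $251,193 − $62,799 = $188,394.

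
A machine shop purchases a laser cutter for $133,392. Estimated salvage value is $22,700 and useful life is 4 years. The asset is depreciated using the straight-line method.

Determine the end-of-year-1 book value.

Depreciable base = $133,392 − $22,700 = $110,692.
Annual expense = $110,692 / 4 = $27,673.
End of year 1: book value $105,719.

$105,719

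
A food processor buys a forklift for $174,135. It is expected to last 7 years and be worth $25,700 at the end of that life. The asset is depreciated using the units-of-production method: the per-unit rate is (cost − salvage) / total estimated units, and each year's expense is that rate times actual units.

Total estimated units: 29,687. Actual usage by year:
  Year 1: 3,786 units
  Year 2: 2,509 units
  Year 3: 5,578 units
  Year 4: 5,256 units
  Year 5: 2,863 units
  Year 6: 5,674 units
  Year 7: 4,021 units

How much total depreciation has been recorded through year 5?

Depreciable base = $174,135 − $25,700 = $148,435.
Rate = $148,435 / 29,687 units = $5 per unit.
Year 1: 3,786 × $5 = $18,930. Book value $155,205.
Year 2: 2,509 × $5 = $12,545. Book value $142,660.
Year 3: 5,578 × $5 = $27,890. Book value $114,770.
Year 4: 5,256 × $5 = $26,280. Book value $88,490.
Year 5: 2,863 × $5 = $14,315. Book value $74,175.
Accumulated through year 5 = $174,135 − $74,175 = $99,960.

$99,960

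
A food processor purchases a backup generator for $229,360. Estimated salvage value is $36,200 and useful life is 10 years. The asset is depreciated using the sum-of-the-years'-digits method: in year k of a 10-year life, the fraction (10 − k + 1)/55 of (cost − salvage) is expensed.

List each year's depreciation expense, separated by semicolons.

Depreciable base = $229,360 − $36,200 = $193,160.
Sum of the years' digits = 10+9+8+7+6+5+4+3+2+1 = 55.
Year 1: $193,160 × 10/55 = $35,120. Book value $194,240.
Year 2: $193,160 × 9/55 = $31,608. Book value $162,632.
Year 3: $193,160 × 8/55 = $28,096. Book value $134,536.
Year 4: $193,160 × 7/55 = $24,584. Book value $109,952.
Year 5: $193,160 × 6/55 = $21,072. Book value $88,880.
Year 6: $193,160 × 5/55 = $17,560. Book value $71,320.
Year 7: $193,160 × 4/55 = $14,048. Book value $57,272.
Year 8: $193,160 × 3/55 = $10,536. Book value $46,736.
Year 9: $193,160 × 2/55 = $7,024. Book value $39,712.
Year 10: $193,160 × 1/55 = $3,512. Book value $36,200.

$35,120; $31,608; $28,096; $24,584; $21,072; $17,560; $14,048; $10,536; $7,024; $3,512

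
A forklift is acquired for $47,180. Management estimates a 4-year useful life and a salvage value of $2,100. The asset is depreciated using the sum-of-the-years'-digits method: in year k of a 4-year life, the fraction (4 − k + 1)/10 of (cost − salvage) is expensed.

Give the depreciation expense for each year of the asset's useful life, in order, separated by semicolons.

$18,032; $13,524; $9,016; $4,508

Depreciable base = $47,180 − $2,100 = $45,080.
Sum of the years' digits = 4+3+2+1 = 10.
Year 1: $45,080 × 4/10 = $18,032. Book value $29,148.
Year 2: $45,080 × 3/10 = $13,524. Book value $15,624.
Year 3: $45,080 × 2/10 = $9,016. Book value $6,608.
Year 4: $45,080 × 1/10 = $4,508. Book value $2,100.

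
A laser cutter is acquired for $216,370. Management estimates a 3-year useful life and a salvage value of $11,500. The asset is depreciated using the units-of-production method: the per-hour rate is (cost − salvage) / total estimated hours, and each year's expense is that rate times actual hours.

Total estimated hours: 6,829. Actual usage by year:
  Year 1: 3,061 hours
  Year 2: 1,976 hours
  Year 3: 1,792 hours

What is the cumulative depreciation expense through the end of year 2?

$151,110

Depreciable base = $216,370 − $11,500 = $204,870.
Rate = $204,870 / 6,829 hours = $30 per hour.
Year 1: 3,061 × $30 = $91,830. Book value $124,540.
Year 2: 1,976 × $30 = $59,280. Book value $65,260.
Accumulated through year 2 = $216,370 − $65,260 = $151,110.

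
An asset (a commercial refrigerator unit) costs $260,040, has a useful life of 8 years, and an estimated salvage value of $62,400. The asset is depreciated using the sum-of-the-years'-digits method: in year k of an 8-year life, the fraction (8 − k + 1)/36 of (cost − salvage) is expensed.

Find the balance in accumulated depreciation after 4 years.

$142,740

Depreciable base = $260,040 − $62,400 = $197,640.
Sum of the years' digits = 8+7+6+5+4+3+2+1 = 36.
Year 1: $197,640 × 8/36 = $43,920. Book value $216,120.
Year 2: $197,640 × 7/36 = $38,430. Book value $177,690.
Year 3: $197,640 × 6/36 = $32,940. Book value $144,750.
Year 4: $197,640 × 5/36 = $27,450. Book value $117,300.
Accumulated through year 4 = $260,040 − $117,300 = $142,740.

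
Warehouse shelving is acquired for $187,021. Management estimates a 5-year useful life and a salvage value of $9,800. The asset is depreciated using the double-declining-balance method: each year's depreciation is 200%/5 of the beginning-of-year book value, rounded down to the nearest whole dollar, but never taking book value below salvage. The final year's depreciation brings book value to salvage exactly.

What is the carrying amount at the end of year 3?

Depreciable base = $187,021 − $9,800 = $177,221.
Year 1: ⌊$187,021 × 200%/5⌋ = $74,808. Book value $112,213.
Year 2: ⌊$112,213 × 200%/5⌋ = $44,885. Book value $67,328.
Year 3: ⌊$67,328 × 200%/5⌋ = $26,931. Book value $40,397.

$40,397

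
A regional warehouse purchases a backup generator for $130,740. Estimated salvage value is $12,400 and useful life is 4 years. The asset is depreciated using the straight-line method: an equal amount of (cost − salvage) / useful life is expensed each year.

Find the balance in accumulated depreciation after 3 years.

$88,755

Depreciable base = $130,740 − $12,400 = $118,340.
Annual expense = $118,340 / 4 = $29,585.
End of year 1: book value $101,155.
End of year 2: book value $71,570.
End of year 3: book value $41,985.
Accumulated through year 3 = $130,740 − $41,985 = $88,755.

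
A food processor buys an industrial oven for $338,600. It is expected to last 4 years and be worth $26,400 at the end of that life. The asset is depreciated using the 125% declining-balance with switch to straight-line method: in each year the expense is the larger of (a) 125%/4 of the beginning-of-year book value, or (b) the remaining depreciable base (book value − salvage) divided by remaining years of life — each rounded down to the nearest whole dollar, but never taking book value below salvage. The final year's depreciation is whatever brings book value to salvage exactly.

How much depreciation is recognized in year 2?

$72,746

Depreciable base = $338,600 − $26,400 = $312,200.
Year 1: DB = ⌊$338,600 × 125%/4⌋ = $105,812; SL = ⌊$312,200/4⌋ = $78,050 → take DB $105,812. Book value $232,788.
Year 2: DB = ⌊$232,788 × 125%/4⌋ = $72,746; SL = ⌊$206,388/3⌋ = $68,796 → take DB $72,746. Book value $160,042.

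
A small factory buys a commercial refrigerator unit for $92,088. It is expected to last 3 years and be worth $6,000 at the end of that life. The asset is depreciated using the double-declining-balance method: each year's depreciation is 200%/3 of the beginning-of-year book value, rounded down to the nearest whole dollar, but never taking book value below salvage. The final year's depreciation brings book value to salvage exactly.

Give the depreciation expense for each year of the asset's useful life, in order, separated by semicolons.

Depreciable base = $92,088 − $6,000 = $86,088.
Year 1: ⌊$92,088 × 200%/3⌋ = $61,392. Book value $30,696.
Year 2: ⌊$30,696 × 200%/3⌋ = $20,464. Book value $10,232.
Year 3 (final): $10,232 − $6,000 = $4,232. Book value $6,000.

$61,392; $20,464; $4,232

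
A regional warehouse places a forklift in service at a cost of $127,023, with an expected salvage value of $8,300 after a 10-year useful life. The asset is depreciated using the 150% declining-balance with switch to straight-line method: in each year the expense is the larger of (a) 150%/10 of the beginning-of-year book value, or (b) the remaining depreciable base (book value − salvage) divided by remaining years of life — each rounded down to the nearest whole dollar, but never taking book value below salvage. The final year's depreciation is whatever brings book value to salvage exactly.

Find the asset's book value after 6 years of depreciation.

$46,750

Depreciable base = $127,023 − $8,300 = $118,723.
Year 1: DB = ⌊$127,023 × 150%/10⌋ = $19,053; SL = ⌊$118,723/10⌋ = $11,872 → take DB $19,053. Book value $107,970.
Year 2: DB = ⌊$107,970 × 150%/10⌋ = $16,195; SL = ⌊$99,670/9⌋ = $11,074 → take DB $16,195. Book value $91,775.
Year 3: DB = ⌊$91,775 × 150%/10⌋ = $13,766; SL = ⌊$83,475/8⌋ = $10,434 → take DB $13,766. Book value $78,009.
Year 4: DB = ⌊$78,009 × 150%/10⌋ = $11,701; SL = ⌊$69,709/7⌋ = $9,958 → take DB $11,701. Book value $66,308.
Year 5: DB = ⌊$66,308 × 150%/10⌋ = $9,946; SL = ⌊$58,008/6⌋ = $9,668 → take DB $9,946. Book value $56,362.
Year 6: DB = ⌊$56,362 × 150%/10⌋ = $8,454; SL = ⌊$48,062/5⌋ = $9,612 → take SL $9,612. Book value $46,750.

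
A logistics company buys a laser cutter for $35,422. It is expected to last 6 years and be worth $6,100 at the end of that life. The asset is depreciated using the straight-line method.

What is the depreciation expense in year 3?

Depreciable base = $35,422 − $6,100 = $29,322.
Annual expense = $29,322 / 6 = $4,887.

$4,887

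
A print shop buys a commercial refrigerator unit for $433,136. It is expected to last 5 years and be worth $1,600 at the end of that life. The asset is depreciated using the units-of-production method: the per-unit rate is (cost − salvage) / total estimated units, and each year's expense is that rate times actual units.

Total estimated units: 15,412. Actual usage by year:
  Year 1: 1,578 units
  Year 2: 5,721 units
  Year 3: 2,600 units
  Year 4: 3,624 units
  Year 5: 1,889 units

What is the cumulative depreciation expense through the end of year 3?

Depreciable base = $433,136 − $1,600 = $431,536.
Rate = $431,536 / 15,412 units = $28 per unit.
Year 1: 1,578 × $28 = $44,184. Book value $388,952.
Year 2: 5,721 × $28 = $160,188. Book value $228,764.
Year 3: 2,600 × $28 = $72,800. Book value $155,964.
Accumulated through year 3 = $433,136 − $155,964 = $277,172.

$277,172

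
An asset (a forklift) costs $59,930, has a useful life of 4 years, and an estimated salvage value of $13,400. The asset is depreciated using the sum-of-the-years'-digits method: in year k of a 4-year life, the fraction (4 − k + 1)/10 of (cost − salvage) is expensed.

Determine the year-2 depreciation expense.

$13,959

Depreciable base = $59,930 − $13,400 = $46,530.
Sum of the years' digits = 4+3+2+1 = 10.
Year 1: $46,530 × 4/10 = $18,612. Book value $41,318.
Year 2: $46,530 × 3/10 = $13,959. Book value $27,359.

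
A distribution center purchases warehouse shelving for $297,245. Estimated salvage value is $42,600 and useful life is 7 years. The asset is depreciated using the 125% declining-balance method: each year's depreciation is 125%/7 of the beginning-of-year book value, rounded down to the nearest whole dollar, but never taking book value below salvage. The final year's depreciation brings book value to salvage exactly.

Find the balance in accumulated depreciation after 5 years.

$186,080

Depreciable base = $297,245 − $42,600 = $254,645.
Year 1: ⌊$297,245 × 125%/7⌋ = $53,079. Book value $244,166.
Year 2: ⌊$244,166 × 125%/7⌋ = $43,601. Book value $200,565.
Year 3: ⌊$200,565 × 125%/7⌋ = $35,815. Book value $164,750.
Year 4: ⌊$164,750 × 125%/7⌋ = $29,419. Book value $135,331.
Year 5: ⌊$135,331 × 125%/7⌋ = $24,166. Book value $111,165.
Accumulated through year 5 = $297,245 − $111,165 = $186,080.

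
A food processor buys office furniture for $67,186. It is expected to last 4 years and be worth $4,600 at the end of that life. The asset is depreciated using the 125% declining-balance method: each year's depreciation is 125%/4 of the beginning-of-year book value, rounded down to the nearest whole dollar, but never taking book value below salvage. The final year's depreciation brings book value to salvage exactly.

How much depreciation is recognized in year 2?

$14,434

Depreciable base = $67,186 − $4,600 = $62,586.
Year 1: ⌊$67,186 × 125%/4⌋ = $20,995. Book value $46,191.
Year 2: ⌊$46,191 × 125%/4⌋ = $14,434. Book value $31,757.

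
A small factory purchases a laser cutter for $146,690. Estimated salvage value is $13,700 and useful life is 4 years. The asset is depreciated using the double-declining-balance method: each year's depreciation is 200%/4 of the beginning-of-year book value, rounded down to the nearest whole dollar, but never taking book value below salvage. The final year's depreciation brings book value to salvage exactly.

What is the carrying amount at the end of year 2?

Depreciable base = $146,690 − $13,700 = $132,990.
Year 1: ⌊$146,690 × 200%/4⌋ = $73,345. Book value $73,345.
Year 2: ⌊$73,345 × 200%/4⌋ = $36,672. Book value $36,673.

$36,673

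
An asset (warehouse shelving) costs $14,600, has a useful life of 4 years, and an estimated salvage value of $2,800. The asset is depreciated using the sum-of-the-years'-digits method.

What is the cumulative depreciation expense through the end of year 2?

Depreciable base = $14,600 − $2,800 = $11,800.
Sum of the years' digits = 4+3+2+1 = 10.
Year 1: $11,800 × 4/10 = $4,720. Book value $9,880.
Year 2: $11,800 × 3/10 = $3,540. Book value $6,340.
Accumulated through year 2 = $14,600 − $6,340 = $8,260.

$8,260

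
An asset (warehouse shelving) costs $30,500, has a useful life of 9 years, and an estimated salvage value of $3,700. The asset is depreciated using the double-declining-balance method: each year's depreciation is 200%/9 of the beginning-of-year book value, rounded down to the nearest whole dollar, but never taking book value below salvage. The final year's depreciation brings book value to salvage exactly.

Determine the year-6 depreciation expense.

Depreciable base = $30,500 − $3,700 = $26,800.
Year 1: ⌊$30,500 × 200%/9⌋ = $6,777. Book value $23,723.
Year 2: ⌊$23,723 × 200%/9⌋ = $5,271. Book value $18,452.
Year 3: ⌊$18,452 × 200%/9⌋ = $4,100. Book value $14,352.
Year 4: ⌊$14,352 × 200%/9⌋ = $3,189. Book value $11,163.
Year 5: ⌊$11,163 × 200%/9⌋ = $2,480. Book value $8,683.
Year 6: ⌊$8,683 × 200%/9⌋ = $1,929. Book value $6,754.

$1,929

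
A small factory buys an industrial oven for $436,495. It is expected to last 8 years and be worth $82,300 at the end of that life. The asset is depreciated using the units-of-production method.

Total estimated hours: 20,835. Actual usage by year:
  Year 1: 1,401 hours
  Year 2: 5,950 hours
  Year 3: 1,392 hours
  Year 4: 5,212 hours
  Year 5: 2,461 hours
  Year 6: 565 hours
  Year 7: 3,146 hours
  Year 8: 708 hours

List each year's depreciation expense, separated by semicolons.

$23,817; $101,150; $23,664; $88,604; $41,837; $9,605; $53,482; $12,036

Depreciable base = $436,495 − $82,300 = $354,195.
Rate = $354,195 / 20,835 hours = $17 per hour.
Year 1: 1,401 × $17 = $23,817. Book value $412,678.
Year 2: 5,950 × $17 = $101,150. Book value $311,528.
Year 3: 1,392 × $17 = $23,664. Book value $287,864.
Year 4: 5,212 × $17 = $88,604. Book value $199,260.
Year 5: 2,461 × $17 = $41,837. Book value $157,423.
Year 6: 565 × $17 = $9,605. Book value $147,818.
Year 7: 3,146 × $17 = $53,482. Book value $94,336.
Year 8: 708 × $17 = $12,036. Book value $82,300.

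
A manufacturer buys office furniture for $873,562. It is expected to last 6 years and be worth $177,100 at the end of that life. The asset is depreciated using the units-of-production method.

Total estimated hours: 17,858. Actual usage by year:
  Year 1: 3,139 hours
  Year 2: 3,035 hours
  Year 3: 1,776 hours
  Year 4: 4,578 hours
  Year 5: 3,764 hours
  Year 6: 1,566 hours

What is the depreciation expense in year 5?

Depreciable base = $873,562 − $177,100 = $696,462.
Rate = $696,462 / 17,858 hours = $39 per hour.
Year 1: 3,139 × $39 = $122,421. Book value $751,141.
Year 2: 3,035 × $39 = $118,365. Book value $632,776.
Year 3: 1,776 × $39 = $69,264. Book value $563,512.
Year 4: 4,578 × $39 = $178,542. Book value $384,970.
Year 5: 3,764 × $39 = $146,796. Book value $238,174.

$146,796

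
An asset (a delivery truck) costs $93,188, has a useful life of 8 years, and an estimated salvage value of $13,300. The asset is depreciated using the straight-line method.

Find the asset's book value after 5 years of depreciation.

Depreciable base = $93,188 − $13,300 = $79,888.
Annual expense = $79,888 / 8 = $9,986.
End of year 1: book value $83,202.
End of year 2: book value $73,216.
End of year 3: book value $63,230.
End of year 4: book value $53,244.
End of year 5: book value $43,258.

$43,258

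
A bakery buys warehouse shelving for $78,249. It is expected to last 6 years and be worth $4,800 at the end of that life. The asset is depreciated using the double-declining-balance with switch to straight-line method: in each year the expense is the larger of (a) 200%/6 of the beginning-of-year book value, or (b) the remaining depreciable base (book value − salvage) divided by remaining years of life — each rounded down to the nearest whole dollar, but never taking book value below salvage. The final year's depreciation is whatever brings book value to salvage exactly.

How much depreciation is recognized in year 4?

Depreciable base = $78,249 − $4,800 = $73,449.
Year 1: DB = ⌊$78,249 × 200%/6⌋ = $26,083; SL = ⌊$73,449/6⌋ = $12,241 → take DB $26,083. Book value $52,166.
Year 2: DB = ⌊$52,166 × 200%/6⌋ = $17,388; SL = ⌊$47,366/5⌋ = $9,473 → take DB $17,388. Book value $34,778.
Year 3: DB = ⌊$34,778 × 200%/6⌋ = $11,592; SL = ⌊$29,978/4⌋ = $7,494 → take DB $11,592. Book value $23,186.
Year 4: DB = ⌊$23,186 × 200%/6⌋ = $7,728; SL = ⌊$18,386/3⌋ = $6,128 → take DB $7,728. Book value $15,458.

$7,728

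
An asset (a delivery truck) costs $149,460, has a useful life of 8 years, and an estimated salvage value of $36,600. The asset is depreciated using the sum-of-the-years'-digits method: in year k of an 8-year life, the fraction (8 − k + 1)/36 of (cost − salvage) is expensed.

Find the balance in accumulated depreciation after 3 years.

Depreciable base = $149,460 − $36,600 = $112,860.
Sum of the years' digits = 8+7+6+5+4+3+2+1 = 36.
Year 1: $112,860 × 8/36 = $25,080. Book value $124,380.
Year 2: $112,860 × 7/36 = $21,945. Book value $102,435.
Year 3: $112,860 × 6/36 = $18,810. Book value $83,625.
Accumulated through year 3 = $149,460 − $83,625 = $65,835.

$65,835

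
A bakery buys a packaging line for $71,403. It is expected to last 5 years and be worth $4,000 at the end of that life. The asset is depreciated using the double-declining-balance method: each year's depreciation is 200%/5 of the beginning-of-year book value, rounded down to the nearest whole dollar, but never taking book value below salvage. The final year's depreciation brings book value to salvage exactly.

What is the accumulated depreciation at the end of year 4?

$62,148

Depreciable base = $71,403 − $4,000 = $67,403.
Year 1: ⌊$71,403 × 200%/5⌋ = $28,561. Book value $42,842.
Year 2: ⌊$42,842 × 200%/5⌋ = $17,136. Book value $25,706.
Year 3: ⌊$25,706 × 200%/5⌋ = $10,282. Book value $15,424.
Year 4: ⌊$15,424 × 200%/5⌋ = $6,169. Book value $9,255.
Accumulated through year 4 = $71,403 − $9,255 = $62,148.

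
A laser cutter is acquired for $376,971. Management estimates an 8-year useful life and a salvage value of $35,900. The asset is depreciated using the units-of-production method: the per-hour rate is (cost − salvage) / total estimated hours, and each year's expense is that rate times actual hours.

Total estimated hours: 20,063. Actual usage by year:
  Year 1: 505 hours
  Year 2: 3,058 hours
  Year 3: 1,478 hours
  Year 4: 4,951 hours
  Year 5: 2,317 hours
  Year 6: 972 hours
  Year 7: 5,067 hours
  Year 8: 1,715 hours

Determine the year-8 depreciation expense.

Depreciable base = $376,971 − $35,900 = $341,071.
Rate = $341,071 / 20,063 hours = $17 per hour.
Year 1: 505 × $17 = $8,585. Book value $368,386.
Year 2: 3,058 × $17 = $51,986. Book value $316,400.
Year 3: 1,478 × $17 = $25,126. Book value $291,274.
Year 4: 4,951 × $17 = $84,167. Book value $207,107.
Year 5: 2,317 × $17 = $39,389. Book value $167,718.
Year 6: 972 × $17 = $16,524. Book value $151,194.
Year 7: 5,067 × $17 = $86,139. Book value $65,055.
Year 8: 1,715 × $17 = $29,155. Book value $35,900.

$29,155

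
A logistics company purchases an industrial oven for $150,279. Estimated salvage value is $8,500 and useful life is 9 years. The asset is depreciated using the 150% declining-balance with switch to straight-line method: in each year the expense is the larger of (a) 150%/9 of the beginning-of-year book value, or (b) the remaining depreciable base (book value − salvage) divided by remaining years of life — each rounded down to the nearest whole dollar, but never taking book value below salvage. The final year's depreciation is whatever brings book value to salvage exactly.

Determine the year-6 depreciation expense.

Depreciable base = $150,279 − $8,500 = $141,779.
Year 1: DB = ⌊$150,279 × 150%/9⌋ = $25,046; SL = ⌊$141,779/9⌋ = $15,753 → take DB $25,046. Book value $125,233.
Year 2: DB = ⌊$125,233 × 150%/9⌋ = $20,872; SL = ⌊$116,733/8⌋ = $14,591 → take DB $20,872. Book value $104,361.
Year 3: DB = ⌊$104,361 × 150%/9⌋ = $17,393; SL = ⌊$95,861/7⌋ = $13,694 → take DB $17,393. Book value $86,968.
Year 4: DB = ⌊$86,968 × 150%/9⌋ = $14,494; SL = ⌊$78,468/6⌋ = $13,078 → take DB $14,494. Book value $72,474.
Year 5: DB = ⌊$72,474 × 150%/9⌋ = $12,079; SL = ⌊$63,974/5⌋ = $12,794 → take SL $12,794. Book value $59,680.
Year 6: DB = ⌊$59,680 × 150%/9⌋ = $9,946; SL = ⌊$51,180/4⌋ = $12,795 → take SL $12,795. Book value $46,885.

$12,795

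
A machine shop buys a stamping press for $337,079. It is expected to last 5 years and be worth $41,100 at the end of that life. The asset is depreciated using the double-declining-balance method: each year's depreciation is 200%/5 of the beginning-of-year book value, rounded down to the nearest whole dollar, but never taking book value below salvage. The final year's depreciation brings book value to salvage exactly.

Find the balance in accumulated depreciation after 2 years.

$215,730

Depreciable base = $337,079 − $41,100 = $295,979.
Year 1: ⌊$337,079 × 200%/5⌋ = $134,831. Book value $202,248.
Year 2: ⌊$202,248 × 200%/5⌋ = $80,899. Book value $121,349.
Accumulated through year 2 = $337,079 − $121,349 = $215,730.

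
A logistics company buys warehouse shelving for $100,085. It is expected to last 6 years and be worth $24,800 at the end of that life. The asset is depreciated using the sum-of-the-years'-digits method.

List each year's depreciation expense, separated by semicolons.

$21,510; $17,925; $14,340; $10,755; $7,170; $3,585

Depreciable base = $100,085 − $24,800 = $75,285.
Sum of the years' digits = 6+5+4+3+2+1 = 21.
Year 1: $75,285 × 6/21 = $21,510. Book value $78,575.
Year 2: $75,285 × 5/21 = $17,925. Book value $60,650.
Year 3: $75,285 × 4/21 = $14,340. Book value $46,310.
Year 4: $75,285 × 3/21 = $10,755. Book value $35,555.
Year 5: $75,285 × 2/21 = $7,170. Book value $28,385.
Year 6: $75,285 × 1/21 = $3,585. Book value $24,800.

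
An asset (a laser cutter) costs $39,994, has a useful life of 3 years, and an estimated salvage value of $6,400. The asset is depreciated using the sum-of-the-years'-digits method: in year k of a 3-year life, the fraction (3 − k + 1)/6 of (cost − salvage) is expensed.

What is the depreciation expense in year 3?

$5,599

Depreciable base = $39,994 − $6,400 = $33,594.
Sum of the years' digits = 3+2+1 = 6.
Year 1: $33,594 × 3/6 = $16,797. Book value $23,197.
Year 2: $33,594 × 2/6 = $11,198. Book value $11,999.
Year 3: $33,594 × 1/6 = $5,599. Book value $6,400.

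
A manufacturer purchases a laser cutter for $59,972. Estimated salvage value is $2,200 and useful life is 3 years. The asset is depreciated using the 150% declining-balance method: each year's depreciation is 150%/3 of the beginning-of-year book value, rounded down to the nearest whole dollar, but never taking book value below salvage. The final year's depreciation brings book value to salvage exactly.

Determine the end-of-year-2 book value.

$14,993

Depreciable base = $59,972 − $2,200 = $57,772.
Year 1: ⌊$59,972 × 150%/3⌋ = $29,986. Book value $29,986.
Year 2: ⌊$29,986 × 150%/3⌋ = $14,993. Book value $14,993.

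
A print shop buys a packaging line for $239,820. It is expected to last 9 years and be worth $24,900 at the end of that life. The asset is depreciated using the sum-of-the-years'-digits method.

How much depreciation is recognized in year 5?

Depreciable base = $239,820 − $24,900 = $214,920.
Sum of the years' digits = 9+8+7+6+5+4+3+2+1 = 45.
Year 1: $214,920 × 9/45 = $42,984. Book value $196,836.
Year 2: $214,920 × 8/45 = $38,208. Book value $158,628.
Year 3: $214,920 × 7/45 = $33,432. Book value $125,196.
Year 4: $214,920 × 6/45 = $28,656. Book value $96,540.
Year 5: $214,920 × 5/45 = $23,880. Book value $72,660.

$23,880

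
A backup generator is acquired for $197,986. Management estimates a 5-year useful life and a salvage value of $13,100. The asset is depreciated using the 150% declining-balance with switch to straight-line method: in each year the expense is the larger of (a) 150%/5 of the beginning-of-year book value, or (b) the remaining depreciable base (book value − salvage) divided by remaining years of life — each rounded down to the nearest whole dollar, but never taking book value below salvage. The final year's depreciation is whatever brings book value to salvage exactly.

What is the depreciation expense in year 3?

Depreciable base = $197,986 − $13,100 = $184,886.
Year 1: DB = ⌊$197,986 × 150%/5⌋ = $59,395; SL = ⌊$184,886/5⌋ = $36,977 → take DB $59,395. Book value $138,591.
Year 2: DB = ⌊$138,591 × 150%/5⌋ = $41,577; SL = ⌊$125,491/4⌋ = $31,372 → take DB $41,577. Book value $97,014.
Year 3: DB = ⌊$97,014 × 150%/5⌋ = $29,104; SL = ⌊$83,914/3⌋ = $27,971 → take DB $29,104. Book value $67,910.

$29,104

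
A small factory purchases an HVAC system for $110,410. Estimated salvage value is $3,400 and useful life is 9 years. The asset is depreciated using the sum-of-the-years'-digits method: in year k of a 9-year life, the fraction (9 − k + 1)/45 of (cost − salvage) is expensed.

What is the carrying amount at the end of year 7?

Depreciable base = $110,410 − $3,400 = $107,010.
Sum of the years' digits = 9+8+7+6+5+4+3+2+1 = 45.
Year 1: $107,010 × 9/45 = $21,402. Book value $89,008.
Year 2: $107,010 × 8/45 = $19,024. Book value $69,984.
Year 3: $107,010 × 7/45 = $16,646. Book value $53,338.
Year 4: $107,010 × 6/45 = $14,268. Book value $39,070.
Year 5: $107,010 × 5/45 = $11,890. Book value $27,180.
Year 6: $107,010 × 4/45 = $9,512. Book value $17,668.
Year 7: $107,010 × 3/45 = $7,134. Book value $10,534.

$10,534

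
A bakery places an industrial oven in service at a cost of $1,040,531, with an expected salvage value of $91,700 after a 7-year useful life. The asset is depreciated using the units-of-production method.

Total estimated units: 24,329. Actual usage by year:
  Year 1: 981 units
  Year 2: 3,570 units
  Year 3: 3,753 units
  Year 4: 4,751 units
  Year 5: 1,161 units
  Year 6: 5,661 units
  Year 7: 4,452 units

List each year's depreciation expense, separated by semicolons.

Depreciable base = $1,040,531 − $91,700 = $948,831.
Rate = $948,831 / 24,329 units = $39 per unit.
Year 1: 981 × $39 = $38,259. Book value $1,002,272.
Year 2: 3,570 × $39 = $139,230. Book value $863,042.
Year 3: 3,753 × $39 = $146,367. Book value $716,675.
Year 4: 4,751 × $39 = $185,289. Book value $531,386.
Year 5: 1,161 × $39 = $45,279. Book value $486,107.
Year 6: 5,661 × $39 = $220,779. Book value $265,328.
Year 7: 4,452 × $39 = $173,628. Book value $91,700.

$38,259; $139,230; $146,367; $185,289; $45,279; $220,779; $173,628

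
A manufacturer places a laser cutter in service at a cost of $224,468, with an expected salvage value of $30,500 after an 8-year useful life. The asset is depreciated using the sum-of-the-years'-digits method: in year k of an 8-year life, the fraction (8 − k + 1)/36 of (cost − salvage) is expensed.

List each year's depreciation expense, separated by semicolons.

Depreciable base = $224,468 − $30,500 = $193,968.
Sum of the years' digits = 8+7+6+5+4+3+2+1 = 36.
Year 1: $193,968 × 8/36 = $43,104. Book value $181,364.
Year 2: $193,968 × 7/36 = $37,716. Book value $143,648.
Year 3: $193,968 × 6/36 = $32,328. Book value $111,320.
Year 4: $193,968 × 5/36 = $26,940. Book value $84,380.
Year 5: $193,968 × 4/36 = $21,552. Book value $62,828.
Year 6: $193,968 × 3/36 = $16,164. Book value $46,664.
Year 7: $193,968 × 2/36 = $10,776. Book value $35,888.
Year 8: $193,968 × 1/36 = $5,388. Book value $30,500.

$43,104; $37,716; $32,328; $26,940; $21,552; $16,164; $10,776; $5,388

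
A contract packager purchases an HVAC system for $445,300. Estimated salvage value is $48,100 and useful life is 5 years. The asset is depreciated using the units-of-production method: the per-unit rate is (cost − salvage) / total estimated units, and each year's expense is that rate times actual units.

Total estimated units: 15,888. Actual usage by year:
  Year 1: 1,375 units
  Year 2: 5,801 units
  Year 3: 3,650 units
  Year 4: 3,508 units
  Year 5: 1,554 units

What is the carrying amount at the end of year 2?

Depreciable base = $445,300 − $48,100 = $397,200.
Rate = $397,200 / 15,888 units = $25 per unit.
Year 1: 1,375 × $25 = $34,375. Book value $410,925.
Year 2: 5,801 × $25 = $145,025. Book value $265,900.

$265,900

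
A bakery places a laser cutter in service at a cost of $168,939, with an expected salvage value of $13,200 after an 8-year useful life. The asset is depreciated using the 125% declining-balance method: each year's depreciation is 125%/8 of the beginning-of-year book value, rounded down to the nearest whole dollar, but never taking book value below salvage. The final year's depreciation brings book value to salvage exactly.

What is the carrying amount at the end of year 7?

Depreciable base = $168,939 − $13,200 = $155,739.
Year 1: ⌊$168,939 × 125%/8⌋ = $26,396. Book value $142,543.
Year 2: ⌊$142,543 × 125%/8⌋ = $22,272. Book value $120,271.
Year 3: ⌊$120,271 × 125%/8⌋ = $18,792. Book value $101,479.
Year 4: ⌊$101,479 × 125%/8⌋ = $15,856. Book value $85,623.
Year 5: ⌊$85,623 × 125%/8⌋ = $13,378. Book value $72,245.
Year 6: ⌊$72,245 × 125%/8⌋ = $11,288. Book value $60,957.
Year 7: ⌊$60,957 × 125%/8⌋ = $9,524. Book value $51,433.

$51,433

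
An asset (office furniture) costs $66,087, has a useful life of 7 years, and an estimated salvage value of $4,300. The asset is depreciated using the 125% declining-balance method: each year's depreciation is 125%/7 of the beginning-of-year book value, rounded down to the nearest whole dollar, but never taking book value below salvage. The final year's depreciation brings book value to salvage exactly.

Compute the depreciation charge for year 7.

Depreciable base = $66,087 − $4,300 = $61,787.
Year 1: ⌊$66,087 × 125%/7⌋ = $11,801. Book value $54,286.
Year 2: ⌊$54,286 × 125%/7⌋ = $9,693. Book value $44,593.
Year 3: ⌊$44,593 × 125%/7⌋ = $7,963. Book value $36,630.
Year 4: ⌊$36,630 × 125%/7⌋ = $6,541. Book value $30,089.
Year 5: ⌊$30,089 × 125%/7⌋ = $5,373. Book value $24,716.
Year 6: ⌊$24,716 × 125%/7⌋ = $4,413. Book value $20,303.
Year 7 (final): $20,303 − $4,300 = $16,003. Book value $4,300.

$16,003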